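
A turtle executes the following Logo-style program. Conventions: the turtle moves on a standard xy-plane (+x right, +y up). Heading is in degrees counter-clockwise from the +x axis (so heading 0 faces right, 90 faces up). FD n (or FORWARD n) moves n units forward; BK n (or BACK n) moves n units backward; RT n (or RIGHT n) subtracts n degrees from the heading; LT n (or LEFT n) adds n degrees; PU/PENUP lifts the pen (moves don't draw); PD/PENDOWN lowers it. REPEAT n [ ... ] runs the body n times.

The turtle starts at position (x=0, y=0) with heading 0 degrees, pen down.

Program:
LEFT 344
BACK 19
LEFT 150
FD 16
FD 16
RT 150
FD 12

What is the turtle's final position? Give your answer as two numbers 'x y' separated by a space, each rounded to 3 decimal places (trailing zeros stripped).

Executing turtle program step by step:
Start: pos=(0,0), heading=0, pen down
LT 344: heading 0 -> 344
BK 19: (0,0) -> (-18.264,5.237) [heading=344, draw]
LT 150: heading 344 -> 134
FD 16: (-18.264,5.237) -> (-29.379,16.747) [heading=134, draw]
FD 16: (-29.379,16.747) -> (-40.493,28.256) [heading=134, draw]
RT 150: heading 134 -> 344
FD 12: (-40.493,28.256) -> (-28.958,24.948) [heading=344, draw]
Final: pos=(-28.958,24.948), heading=344, 4 segment(s) drawn

Answer: -28.958 24.948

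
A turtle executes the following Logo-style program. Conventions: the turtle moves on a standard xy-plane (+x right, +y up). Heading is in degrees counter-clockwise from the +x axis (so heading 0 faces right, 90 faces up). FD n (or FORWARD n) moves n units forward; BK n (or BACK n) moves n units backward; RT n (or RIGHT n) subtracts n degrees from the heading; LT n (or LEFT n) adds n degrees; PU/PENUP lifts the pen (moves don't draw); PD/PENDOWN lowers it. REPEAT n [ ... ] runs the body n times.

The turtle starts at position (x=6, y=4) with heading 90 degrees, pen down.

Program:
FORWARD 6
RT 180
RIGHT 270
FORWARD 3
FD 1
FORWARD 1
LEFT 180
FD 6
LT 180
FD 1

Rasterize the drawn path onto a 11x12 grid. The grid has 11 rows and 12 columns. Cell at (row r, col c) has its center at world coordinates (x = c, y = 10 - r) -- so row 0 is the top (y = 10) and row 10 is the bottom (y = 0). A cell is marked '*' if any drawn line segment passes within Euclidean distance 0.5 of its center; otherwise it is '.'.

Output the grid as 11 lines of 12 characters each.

Answer: .....*******
......*.....
......*.....
......*.....
......*.....
......*.....
......*.....
............
............
............
............

Derivation:
Segment 0: (6,4) -> (6,10)
Segment 1: (6,10) -> (9,10)
Segment 2: (9,10) -> (10,10)
Segment 3: (10,10) -> (11,10)
Segment 4: (11,10) -> (5,10)
Segment 5: (5,10) -> (6,10)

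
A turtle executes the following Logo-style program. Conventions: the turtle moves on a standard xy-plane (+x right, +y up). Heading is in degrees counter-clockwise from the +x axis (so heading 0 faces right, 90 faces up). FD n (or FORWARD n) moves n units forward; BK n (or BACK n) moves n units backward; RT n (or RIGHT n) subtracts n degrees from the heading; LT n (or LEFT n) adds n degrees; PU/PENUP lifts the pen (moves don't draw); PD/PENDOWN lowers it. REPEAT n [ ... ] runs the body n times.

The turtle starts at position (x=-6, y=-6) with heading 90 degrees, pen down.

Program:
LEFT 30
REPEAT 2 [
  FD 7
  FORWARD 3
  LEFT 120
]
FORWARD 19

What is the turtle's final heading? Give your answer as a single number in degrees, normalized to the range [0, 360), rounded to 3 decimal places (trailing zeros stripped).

Answer: 0

Derivation:
Executing turtle program step by step:
Start: pos=(-6,-6), heading=90, pen down
LT 30: heading 90 -> 120
REPEAT 2 [
  -- iteration 1/2 --
  FD 7: (-6,-6) -> (-9.5,0.062) [heading=120, draw]
  FD 3: (-9.5,0.062) -> (-11,2.66) [heading=120, draw]
  LT 120: heading 120 -> 240
  -- iteration 2/2 --
  FD 7: (-11,2.66) -> (-14.5,-3.402) [heading=240, draw]
  FD 3: (-14.5,-3.402) -> (-16,-6) [heading=240, draw]
  LT 120: heading 240 -> 0
]
FD 19: (-16,-6) -> (3,-6) [heading=0, draw]
Final: pos=(3,-6), heading=0, 5 segment(s) drawn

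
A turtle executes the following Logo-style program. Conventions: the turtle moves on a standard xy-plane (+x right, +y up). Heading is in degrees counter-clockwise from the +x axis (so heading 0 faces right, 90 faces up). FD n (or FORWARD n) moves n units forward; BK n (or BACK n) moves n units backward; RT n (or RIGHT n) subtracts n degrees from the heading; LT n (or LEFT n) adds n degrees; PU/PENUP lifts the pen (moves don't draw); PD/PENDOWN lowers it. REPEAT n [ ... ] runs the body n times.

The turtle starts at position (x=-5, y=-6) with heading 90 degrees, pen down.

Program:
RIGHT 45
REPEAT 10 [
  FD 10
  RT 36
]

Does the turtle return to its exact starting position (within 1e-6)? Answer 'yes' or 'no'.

Answer: yes

Derivation:
Executing turtle program step by step:
Start: pos=(-5,-6), heading=90, pen down
RT 45: heading 90 -> 45
REPEAT 10 [
  -- iteration 1/10 --
  FD 10: (-5,-6) -> (2.071,1.071) [heading=45, draw]
  RT 36: heading 45 -> 9
  -- iteration 2/10 --
  FD 10: (2.071,1.071) -> (11.948,2.635) [heading=9, draw]
  RT 36: heading 9 -> 333
  -- iteration 3/10 --
  FD 10: (11.948,2.635) -> (20.858,-1.904) [heading=333, draw]
  RT 36: heading 333 -> 297
  -- iteration 4/10 --
  FD 10: (20.858,-1.904) -> (25.398,-10.815) [heading=297, draw]
  RT 36: heading 297 -> 261
  -- iteration 5/10 --
  FD 10: (25.398,-10.815) -> (23.834,-20.691) [heading=261, draw]
  RT 36: heading 261 -> 225
  -- iteration 6/10 --
  FD 10: (23.834,-20.691) -> (16.763,-27.763) [heading=225, draw]
  RT 36: heading 225 -> 189
  -- iteration 7/10 --
  FD 10: (16.763,-27.763) -> (6.886,-29.327) [heading=189, draw]
  RT 36: heading 189 -> 153
  -- iteration 8/10 --
  FD 10: (6.886,-29.327) -> (-2.024,-24.787) [heading=153, draw]
  RT 36: heading 153 -> 117
  -- iteration 9/10 --
  FD 10: (-2.024,-24.787) -> (-6.564,-15.877) [heading=117, draw]
  RT 36: heading 117 -> 81
  -- iteration 10/10 --
  FD 10: (-6.564,-15.877) -> (-5,-6) [heading=81, draw]
  RT 36: heading 81 -> 45
]
Final: pos=(-5,-6), heading=45, 10 segment(s) drawn

Start position: (-5, -6)
Final position: (-5, -6)
Distance = 0; < 1e-6 -> CLOSED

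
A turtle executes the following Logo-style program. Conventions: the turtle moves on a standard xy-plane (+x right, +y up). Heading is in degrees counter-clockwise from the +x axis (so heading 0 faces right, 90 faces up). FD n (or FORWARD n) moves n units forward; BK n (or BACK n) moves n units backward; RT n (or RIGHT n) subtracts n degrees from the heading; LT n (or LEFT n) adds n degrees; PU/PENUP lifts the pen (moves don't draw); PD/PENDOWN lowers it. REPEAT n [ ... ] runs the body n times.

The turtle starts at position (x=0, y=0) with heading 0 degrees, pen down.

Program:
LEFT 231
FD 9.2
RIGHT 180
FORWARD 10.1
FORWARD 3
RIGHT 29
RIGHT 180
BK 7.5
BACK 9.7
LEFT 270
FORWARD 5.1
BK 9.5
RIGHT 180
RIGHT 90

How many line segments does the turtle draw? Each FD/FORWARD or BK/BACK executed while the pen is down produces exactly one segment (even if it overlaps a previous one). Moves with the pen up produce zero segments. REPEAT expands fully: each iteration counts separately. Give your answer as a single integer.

Executing turtle program step by step:
Start: pos=(0,0), heading=0, pen down
LT 231: heading 0 -> 231
FD 9.2: (0,0) -> (-5.79,-7.15) [heading=231, draw]
RT 180: heading 231 -> 51
FD 10.1: (-5.79,-7.15) -> (0.566,0.699) [heading=51, draw]
FD 3: (0.566,0.699) -> (2.454,3.031) [heading=51, draw]
RT 29: heading 51 -> 22
RT 180: heading 22 -> 202
BK 7.5: (2.454,3.031) -> (9.408,5.84) [heading=202, draw]
BK 9.7: (9.408,5.84) -> (18.402,9.474) [heading=202, draw]
LT 270: heading 202 -> 112
FD 5.1: (18.402,9.474) -> (16.491,14.203) [heading=112, draw]
BK 9.5: (16.491,14.203) -> (20.05,5.394) [heading=112, draw]
RT 180: heading 112 -> 292
RT 90: heading 292 -> 202
Final: pos=(20.05,5.394), heading=202, 7 segment(s) drawn
Segments drawn: 7

Answer: 7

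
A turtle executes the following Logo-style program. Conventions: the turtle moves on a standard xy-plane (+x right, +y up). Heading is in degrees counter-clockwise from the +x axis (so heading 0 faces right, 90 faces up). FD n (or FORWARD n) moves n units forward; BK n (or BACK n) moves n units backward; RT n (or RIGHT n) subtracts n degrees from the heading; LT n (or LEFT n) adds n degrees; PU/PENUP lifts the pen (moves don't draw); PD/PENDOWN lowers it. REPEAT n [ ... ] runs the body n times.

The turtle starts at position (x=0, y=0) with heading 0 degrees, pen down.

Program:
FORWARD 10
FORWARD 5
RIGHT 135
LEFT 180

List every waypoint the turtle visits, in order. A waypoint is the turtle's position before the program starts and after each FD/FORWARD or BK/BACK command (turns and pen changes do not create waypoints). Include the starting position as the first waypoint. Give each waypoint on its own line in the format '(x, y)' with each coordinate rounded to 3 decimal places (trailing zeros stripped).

Executing turtle program step by step:
Start: pos=(0,0), heading=0, pen down
FD 10: (0,0) -> (10,0) [heading=0, draw]
FD 5: (10,0) -> (15,0) [heading=0, draw]
RT 135: heading 0 -> 225
LT 180: heading 225 -> 45
Final: pos=(15,0), heading=45, 2 segment(s) drawn
Waypoints (3 total):
(0, 0)
(10, 0)
(15, 0)

Answer: (0, 0)
(10, 0)
(15, 0)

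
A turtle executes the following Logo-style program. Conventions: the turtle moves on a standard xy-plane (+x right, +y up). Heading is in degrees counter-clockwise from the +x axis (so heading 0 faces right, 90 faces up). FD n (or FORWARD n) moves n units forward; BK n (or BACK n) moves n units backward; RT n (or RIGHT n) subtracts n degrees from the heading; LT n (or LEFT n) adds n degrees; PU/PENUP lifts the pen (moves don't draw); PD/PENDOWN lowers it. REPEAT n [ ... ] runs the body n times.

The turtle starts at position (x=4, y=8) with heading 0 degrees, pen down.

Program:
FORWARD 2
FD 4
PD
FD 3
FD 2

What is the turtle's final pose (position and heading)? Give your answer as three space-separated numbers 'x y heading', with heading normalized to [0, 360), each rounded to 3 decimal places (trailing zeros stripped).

Executing turtle program step by step:
Start: pos=(4,8), heading=0, pen down
FD 2: (4,8) -> (6,8) [heading=0, draw]
FD 4: (6,8) -> (10,8) [heading=0, draw]
PD: pen down
FD 3: (10,8) -> (13,8) [heading=0, draw]
FD 2: (13,8) -> (15,8) [heading=0, draw]
Final: pos=(15,8), heading=0, 4 segment(s) drawn

Answer: 15 8 0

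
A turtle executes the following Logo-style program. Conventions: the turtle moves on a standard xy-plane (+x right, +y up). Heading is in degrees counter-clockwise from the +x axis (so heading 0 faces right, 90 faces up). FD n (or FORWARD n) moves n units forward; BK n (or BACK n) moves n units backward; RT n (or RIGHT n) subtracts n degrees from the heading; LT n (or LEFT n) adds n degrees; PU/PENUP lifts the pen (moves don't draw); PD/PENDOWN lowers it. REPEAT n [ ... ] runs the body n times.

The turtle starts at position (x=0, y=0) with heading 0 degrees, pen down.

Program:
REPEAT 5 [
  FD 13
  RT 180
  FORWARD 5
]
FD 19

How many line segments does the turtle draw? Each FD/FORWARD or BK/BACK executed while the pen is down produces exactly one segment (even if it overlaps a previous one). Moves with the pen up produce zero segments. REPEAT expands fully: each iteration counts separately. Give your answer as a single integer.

Answer: 11

Derivation:
Executing turtle program step by step:
Start: pos=(0,0), heading=0, pen down
REPEAT 5 [
  -- iteration 1/5 --
  FD 13: (0,0) -> (13,0) [heading=0, draw]
  RT 180: heading 0 -> 180
  FD 5: (13,0) -> (8,0) [heading=180, draw]
  -- iteration 2/5 --
  FD 13: (8,0) -> (-5,0) [heading=180, draw]
  RT 180: heading 180 -> 0
  FD 5: (-5,0) -> (0,0) [heading=0, draw]
  -- iteration 3/5 --
  FD 13: (0,0) -> (13,0) [heading=0, draw]
  RT 180: heading 0 -> 180
  FD 5: (13,0) -> (8,0) [heading=180, draw]
  -- iteration 4/5 --
  FD 13: (8,0) -> (-5,0) [heading=180, draw]
  RT 180: heading 180 -> 0
  FD 5: (-5,0) -> (0,0) [heading=0, draw]
  -- iteration 5/5 --
  FD 13: (0,0) -> (13,0) [heading=0, draw]
  RT 180: heading 0 -> 180
  FD 5: (13,0) -> (8,0) [heading=180, draw]
]
FD 19: (8,0) -> (-11,0) [heading=180, draw]
Final: pos=(-11,0), heading=180, 11 segment(s) drawn
Segments drawn: 11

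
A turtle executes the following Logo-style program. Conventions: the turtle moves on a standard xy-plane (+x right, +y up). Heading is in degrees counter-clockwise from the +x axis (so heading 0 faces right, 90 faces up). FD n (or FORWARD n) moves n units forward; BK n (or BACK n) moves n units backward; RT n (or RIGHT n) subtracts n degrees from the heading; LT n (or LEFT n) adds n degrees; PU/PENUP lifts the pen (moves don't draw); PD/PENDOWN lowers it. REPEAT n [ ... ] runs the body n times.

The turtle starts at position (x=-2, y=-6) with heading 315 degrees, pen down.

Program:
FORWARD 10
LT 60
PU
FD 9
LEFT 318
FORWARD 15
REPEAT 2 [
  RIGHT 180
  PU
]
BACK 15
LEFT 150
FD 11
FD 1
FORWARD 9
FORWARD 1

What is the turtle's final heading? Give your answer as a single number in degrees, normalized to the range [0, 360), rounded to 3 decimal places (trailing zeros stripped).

Answer: 123

Derivation:
Executing turtle program step by step:
Start: pos=(-2,-6), heading=315, pen down
FD 10: (-2,-6) -> (5.071,-13.071) [heading=315, draw]
LT 60: heading 315 -> 15
PU: pen up
FD 9: (5.071,-13.071) -> (13.764,-10.742) [heading=15, move]
LT 318: heading 15 -> 333
FD 15: (13.764,-10.742) -> (27.129,-17.552) [heading=333, move]
REPEAT 2 [
  -- iteration 1/2 --
  RT 180: heading 333 -> 153
  PU: pen up
  -- iteration 2/2 --
  RT 180: heading 153 -> 333
  PU: pen up
]
BK 15: (27.129,-17.552) -> (13.764,-10.742) [heading=333, move]
LT 150: heading 333 -> 123
FD 11: (13.764,-10.742) -> (7.773,-1.516) [heading=123, move]
FD 1: (7.773,-1.516) -> (7.229,-0.678) [heading=123, move]
FD 9: (7.229,-0.678) -> (2.327,6.87) [heading=123, move]
FD 1: (2.327,6.87) -> (1.782,7.709) [heading=123, move]
Final: pos=(1.782,7.709), heading=123, 1 segment(s) drawn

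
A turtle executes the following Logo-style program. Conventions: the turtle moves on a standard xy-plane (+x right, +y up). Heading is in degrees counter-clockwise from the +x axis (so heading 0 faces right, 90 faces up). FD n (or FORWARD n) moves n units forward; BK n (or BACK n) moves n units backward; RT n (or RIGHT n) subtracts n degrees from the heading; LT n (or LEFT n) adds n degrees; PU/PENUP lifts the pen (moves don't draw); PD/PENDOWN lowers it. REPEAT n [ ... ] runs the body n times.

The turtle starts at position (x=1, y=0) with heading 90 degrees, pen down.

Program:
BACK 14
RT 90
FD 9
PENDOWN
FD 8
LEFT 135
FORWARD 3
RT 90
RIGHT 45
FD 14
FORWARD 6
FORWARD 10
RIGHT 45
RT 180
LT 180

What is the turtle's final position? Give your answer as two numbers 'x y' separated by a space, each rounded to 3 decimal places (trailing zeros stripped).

Executing turtle program step by step:
Start: pos=(1,0), heading=90, pen down
BK 14: (1,0) -> (1,-14) [heading=90, draw]
RT 90: heading 90 -> 0
FD 9: (1,-14) -> (10,-14) [heading=0, draw]
PD: pen down
FD 8: (10,-14) -> (18,-14) [heading=0, draw]
LT 135: heading 0 -> 135
FD 3: (18,-14) -> (15.879,-11.879) [heading=135, draw]
RT 90: heading 135 -> 45
RT 45: heading 45 -> 0
FD 14: (15.879,-11.879) -> (29.879,-11.879) [heading=0, draw]
FD 6: (29.879,-11.879) -> (35.879,-11.879) [heading=0, draw]
FD 10: (35.879,-11.879) -> (45.879,-11.879) [heading=0, draw]
RT 45: heading 0 -> 315
RT 180: heading 315 -> 135
LT 180: heading 135 -> 315
Final: pos=(45.879,-11.879), heading=315, 7 segment(s) drawn

Answer: 45.879 -11.879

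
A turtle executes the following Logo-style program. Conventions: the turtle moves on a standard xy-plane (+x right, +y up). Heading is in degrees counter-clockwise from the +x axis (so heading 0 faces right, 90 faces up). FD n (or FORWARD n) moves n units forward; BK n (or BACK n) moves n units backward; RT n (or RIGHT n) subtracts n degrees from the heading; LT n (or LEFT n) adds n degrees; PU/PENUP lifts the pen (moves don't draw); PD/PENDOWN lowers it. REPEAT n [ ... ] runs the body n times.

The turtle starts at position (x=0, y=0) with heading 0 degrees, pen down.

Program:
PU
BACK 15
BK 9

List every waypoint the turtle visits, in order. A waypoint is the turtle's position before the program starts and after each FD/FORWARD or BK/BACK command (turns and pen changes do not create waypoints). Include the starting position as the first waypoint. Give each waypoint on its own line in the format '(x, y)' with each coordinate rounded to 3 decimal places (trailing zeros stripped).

Executing turtle program step by step:
Start: pos=(0,0), heading=0, pen down
PU: pen up
BK 15: (0,0) -> (-15,0) [heading=0, move]
BK 9: (-15,0) -> (-24,0) [heading=0, move]
Final: pos=(-24,0), heading=0, 0 segment(s) drawn
Waypoints (3 total):
(0, 0)
(-15, 0)
(-24, 0)

Answer: (0, 0)
(-15, 0)
(-24, 0)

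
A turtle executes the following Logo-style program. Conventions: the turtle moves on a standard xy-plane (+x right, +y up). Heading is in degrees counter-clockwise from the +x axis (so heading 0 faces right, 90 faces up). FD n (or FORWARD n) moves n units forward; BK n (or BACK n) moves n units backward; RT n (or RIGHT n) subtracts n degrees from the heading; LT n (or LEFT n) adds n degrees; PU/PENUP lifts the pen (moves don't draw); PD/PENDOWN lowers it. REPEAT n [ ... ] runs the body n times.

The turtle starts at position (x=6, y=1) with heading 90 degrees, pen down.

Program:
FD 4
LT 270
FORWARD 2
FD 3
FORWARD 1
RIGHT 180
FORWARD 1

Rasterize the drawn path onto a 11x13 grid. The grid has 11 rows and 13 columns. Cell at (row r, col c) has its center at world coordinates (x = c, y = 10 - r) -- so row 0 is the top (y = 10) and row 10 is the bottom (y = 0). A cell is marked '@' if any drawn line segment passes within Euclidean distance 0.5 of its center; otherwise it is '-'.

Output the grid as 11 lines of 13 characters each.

Segment 0: (6,1) -> (6,5)
Segment 1: (6,5) -> (8,5)
Segment 2: (8,5) -> (11,5)
Segment 3: (11,5) -> (12,5)
Segment 4: (12,5) -> (11,5)

Answer: -------------
-------------
-------------
-------------
-------------
------@@@@@@@
------@------
------@------
------@------
------@------
-------------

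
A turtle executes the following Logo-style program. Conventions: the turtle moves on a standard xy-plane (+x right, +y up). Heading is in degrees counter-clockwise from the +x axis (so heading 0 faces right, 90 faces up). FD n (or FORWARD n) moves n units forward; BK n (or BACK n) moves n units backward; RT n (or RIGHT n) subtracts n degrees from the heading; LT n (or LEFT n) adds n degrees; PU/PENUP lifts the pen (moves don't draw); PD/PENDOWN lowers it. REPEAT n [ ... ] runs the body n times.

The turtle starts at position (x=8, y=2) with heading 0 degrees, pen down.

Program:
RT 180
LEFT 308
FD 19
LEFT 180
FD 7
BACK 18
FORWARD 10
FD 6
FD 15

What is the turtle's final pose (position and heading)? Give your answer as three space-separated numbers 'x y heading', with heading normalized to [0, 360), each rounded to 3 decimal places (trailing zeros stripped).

Executing turtle program step by step:
Start: pos=(8,2), heading=0, pen down
RT 180: heading 0 -> 180
LT 308: heading 180 -> 128
FD 19: (8,2) -> (-3.698,16.972) [heading=128, draw]
LT 180: heading 128 -> 308
FD 7: (-3.698,16.972) -> (0.612,11.456) [heading=308, draw]
BK 18: (0.612,11.456) -> (-10.47,25.64) [heading=308, draw]
FD 10: (-10.47,25.64) -> (-4.313,17.76) [heading=308, draw]
FD 6: (-4.313,17.76) -> (-0.619,13.032) [heading=308, draw]
FD 15: (-0.619,13.032) -> (8.616,1.212) [heading=308, draw]
Final: pos=(8.616,1.212), heading=308, 6 segment(s) drawn

Answer: 8.616 1.212 308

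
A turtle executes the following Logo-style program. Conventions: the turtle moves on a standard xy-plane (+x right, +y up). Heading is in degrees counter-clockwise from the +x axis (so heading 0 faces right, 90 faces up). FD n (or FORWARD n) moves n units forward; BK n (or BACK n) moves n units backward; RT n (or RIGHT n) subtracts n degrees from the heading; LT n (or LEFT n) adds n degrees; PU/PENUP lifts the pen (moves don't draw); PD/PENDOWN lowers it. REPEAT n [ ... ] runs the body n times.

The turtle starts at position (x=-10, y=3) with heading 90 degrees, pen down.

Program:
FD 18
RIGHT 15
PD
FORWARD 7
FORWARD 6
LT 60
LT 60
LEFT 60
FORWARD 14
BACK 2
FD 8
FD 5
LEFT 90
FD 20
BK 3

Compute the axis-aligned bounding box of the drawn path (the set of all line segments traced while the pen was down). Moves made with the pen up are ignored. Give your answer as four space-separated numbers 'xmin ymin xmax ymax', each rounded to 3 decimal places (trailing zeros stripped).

Executing turtle program step by step:
Start: pos=(-10,3), heading=90, pen down
FD 18: (-10,3) -> (-10,21) [heading=90, draw]
RT 15: heading 90 -> 75
PD: pen down
FD 7: (-10,21) -> (-8.188,27.761) [heading=75, draw]
FD 6: (-8.188,27.761) -> (-6.635,33.557) [heading=75, draw]
LT 60: heading 75 -> 135
LT 60: heading 135 -> 195
LT 60: heading 195 -> 255
FD 14: (-6.635,33.557) -> (-10.259,20.034) [heading=255, draw]
BK 2: (-10.259,20.034) -> (-9.741,21.966) [heading=255, draw]
FD 8: (-9.741,21.966) -> (-11.812,14.239) [heading=255, draw]
FD 5: (-11.812,14.239) -> (-13.106,9.409) [heading=255, draw]
LT 90: heading 255 -> 345
FD 20: (-13.106,9.409) -> (6.213,4.233) [heading=345, draw]
BK 3: (6.213,4.233) -> (3.315,5.009) [heading=345, draw]
Final: pos=(3.315,5.009), heading=345, 9 segment(s) drawn

Segment endpoints: x in {-13.106, -11.812, -10.259, -10, -10, -9.741, -8.188, -6.635, 3.315, 6.213}, y in {3, 4.233, 5.009, 9.409, 14.239, 20.034, 21, 21.966, 27.761, 33.557}
xmin=-13.106, ymin=3, xmax=6.213, ymax=33.557

Answer: -13.106 3 6.213 33.557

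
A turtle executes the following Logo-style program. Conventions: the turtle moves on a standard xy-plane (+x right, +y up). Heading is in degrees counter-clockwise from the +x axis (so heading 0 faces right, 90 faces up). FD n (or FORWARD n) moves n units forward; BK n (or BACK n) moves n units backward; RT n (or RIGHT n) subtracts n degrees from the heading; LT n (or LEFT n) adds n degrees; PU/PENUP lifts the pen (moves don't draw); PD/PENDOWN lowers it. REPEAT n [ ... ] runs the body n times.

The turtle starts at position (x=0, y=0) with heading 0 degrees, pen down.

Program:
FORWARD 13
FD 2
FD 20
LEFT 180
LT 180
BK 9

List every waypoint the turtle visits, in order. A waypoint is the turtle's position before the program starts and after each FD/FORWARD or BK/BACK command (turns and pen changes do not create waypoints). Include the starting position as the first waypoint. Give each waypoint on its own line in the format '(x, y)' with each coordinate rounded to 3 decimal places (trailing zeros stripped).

Answer: (0, 0)
(13, 0)
(15, 0)
(35, 0)
(26, 0)

Derivation:
Executing turtle program step by step:
Start: pos=(0,0), heading=0, pen down
FD 13: (0,0) -> (13,0) [heading=0, draw]
FD 2: (13,0) -> (15,0) [heading=0, draw]
FD 20: (15,0) -> (35,0) [heading=0, draw]
LT 180: heading 0 -> 180
LT 180: heading 180 -> 0
BK 9: (35,0) -> (26,0) [heading=0, draw]
Final: pos=(26,0), heading=0, 4 segment(s) drawn
Waypoints (5 total):
(0, 0)
(13, 0)
(15, 0)
(35, 0)
(26, 0)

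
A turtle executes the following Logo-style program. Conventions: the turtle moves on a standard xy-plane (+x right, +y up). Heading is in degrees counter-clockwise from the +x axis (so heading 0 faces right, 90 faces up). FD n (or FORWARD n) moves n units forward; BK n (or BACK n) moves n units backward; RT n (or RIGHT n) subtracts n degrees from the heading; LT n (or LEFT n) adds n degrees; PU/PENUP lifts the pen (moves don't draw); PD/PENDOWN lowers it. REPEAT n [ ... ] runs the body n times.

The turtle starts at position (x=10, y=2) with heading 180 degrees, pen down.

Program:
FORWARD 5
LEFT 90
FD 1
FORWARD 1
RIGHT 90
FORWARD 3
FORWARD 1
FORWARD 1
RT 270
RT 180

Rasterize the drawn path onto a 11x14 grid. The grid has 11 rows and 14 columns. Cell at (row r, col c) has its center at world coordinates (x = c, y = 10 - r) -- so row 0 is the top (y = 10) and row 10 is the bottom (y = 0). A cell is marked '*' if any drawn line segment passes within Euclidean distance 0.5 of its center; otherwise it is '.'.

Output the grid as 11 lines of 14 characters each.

Answer: ..............
..............
..............
..............
..............
..............
..............
..............
.....******...
.....*........
******........

Derivation:
Segment 0: (10,2) -> (5,2)
Segment 1: (5,2) -> (5,1)
Segment 2: (5,1) -> (5,0)
Segment 3: (5,0) -> (2,0)
Segment 4: (2,0) -> (1,0)
Segment 5: (1,0) -> (0,0)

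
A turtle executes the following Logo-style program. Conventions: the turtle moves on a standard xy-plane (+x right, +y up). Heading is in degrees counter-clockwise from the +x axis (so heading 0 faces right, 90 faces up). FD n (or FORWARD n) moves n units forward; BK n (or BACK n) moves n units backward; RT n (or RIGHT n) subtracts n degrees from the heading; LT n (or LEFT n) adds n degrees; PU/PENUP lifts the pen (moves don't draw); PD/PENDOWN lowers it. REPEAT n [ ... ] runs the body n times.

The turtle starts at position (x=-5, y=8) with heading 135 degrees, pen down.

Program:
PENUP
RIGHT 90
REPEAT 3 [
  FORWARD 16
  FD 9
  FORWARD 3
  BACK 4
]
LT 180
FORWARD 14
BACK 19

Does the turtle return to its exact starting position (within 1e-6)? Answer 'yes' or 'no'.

Answer: no

Derivation:
Executing turtle program step by step:
Start: pos=(-5,8), heading=135, pen down
PU: pen up
RT 90: heading 135 -> 45
REPEAT 3 [
  -- iteration 1/3 --
  FD 16: (-5,8) -> (6.314,19.314) [heading=45, move]
  FD 9: (6.314,19.314) -> (12.678,25.678) [heading=45, move]
  FD 3: (12.678,25.678) -> (14.799,27.799) [heading=45, move]
  BK 4: (14.799,27.799) -> (11.971,24.971) [heading=45, move]
  -- iteration 2/3 --
  FD 16: (11.971,24.971) -> (23.284,36.284) [heading=45, move]
  FD 9: (23.284,36.284) -> (29.648,42.648) [heading=45, move]
  FD 3: (29.648,42.648) -> (31.77,44.77) [heading=45, move]
  BK 4: (31.77,44.77) -> (28.941,41.941) [heading=45, move]
  -- iteration 3/3 --
  FD 16: (28.941,41.941) -> (40.255,53.255) [heading=45, move]
  FD 9: (40.255,53.255) -> (46.619,59.619) [heading=45, move]
  FD 3: (46.619,59.619) -> (48.74,61.74) [heading=45, move]
  BK 4: (48.74,61.74) -> (45.912,58.912) [heading=45, move]
]
LT 180: heading 45 -> 225
FD 14: (45.912,58.912) -> (36.012,49.012) [heading=225, move]
BK 19: (36.012,49.012) -> (49.447,62.447) [heading=225, move]
Final: pos=(49.447,62.447), heading=225, 0 segment(s) drawn

Start position: (-5, 8)
Final position: (49.447, 62.447)
Distance = 77; >= 1e-6 -> NOT closed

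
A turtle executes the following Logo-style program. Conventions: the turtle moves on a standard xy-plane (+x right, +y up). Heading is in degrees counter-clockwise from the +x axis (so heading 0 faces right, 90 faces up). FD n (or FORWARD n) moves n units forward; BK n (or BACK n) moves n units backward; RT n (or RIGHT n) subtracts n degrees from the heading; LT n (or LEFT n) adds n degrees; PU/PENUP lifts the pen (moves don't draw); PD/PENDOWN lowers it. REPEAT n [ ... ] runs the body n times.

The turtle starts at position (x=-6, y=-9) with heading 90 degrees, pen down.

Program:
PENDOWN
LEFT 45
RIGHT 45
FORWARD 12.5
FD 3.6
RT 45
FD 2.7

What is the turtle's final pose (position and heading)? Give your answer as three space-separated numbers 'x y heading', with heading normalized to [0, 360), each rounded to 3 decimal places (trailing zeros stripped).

Answer: -4.091 9.009 45

Derivation:
Executing turtle program step by step:
Start: pos=(-6,-9), heading=90, pen down
PD: pen down
LT 45: heading 90 -> 135
RT 45: heading 135 -> 90
FD 12.5: (-6,-9) -> (-6,3.5) [heading=90, draw]
FD 3.6: (-6,3.5) -> (-6,7.1) [heading=90, draw]
RT 45: heading 90 -> 45
FD 2.7: (-6,7.1) -> (-4.091,9.009) [heading=45, draw]
Final: pos=(-4.091,9.009), heading=45, 3 segment(s) drawn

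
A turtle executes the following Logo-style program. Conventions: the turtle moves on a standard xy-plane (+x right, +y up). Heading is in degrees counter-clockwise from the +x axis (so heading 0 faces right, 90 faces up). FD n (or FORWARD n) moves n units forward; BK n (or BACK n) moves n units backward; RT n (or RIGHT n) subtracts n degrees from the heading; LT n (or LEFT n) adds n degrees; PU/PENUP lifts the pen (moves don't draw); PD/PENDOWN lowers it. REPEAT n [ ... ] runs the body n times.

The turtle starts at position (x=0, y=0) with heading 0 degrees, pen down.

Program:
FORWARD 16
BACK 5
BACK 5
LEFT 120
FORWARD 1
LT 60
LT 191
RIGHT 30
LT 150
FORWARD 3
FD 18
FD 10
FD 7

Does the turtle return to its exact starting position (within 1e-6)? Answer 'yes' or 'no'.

Executing turtle program step by step:
Start: pos=(0,0), heading=0, pen down
FD 16: (0,0) -> (16,0) [heading=0, draw]
BK 5: (16,0) -> (11,0) [heading=0, draw]
BK 5: (11,0) -> (6,0) [heading=0, draw]
LT 120: heading 0 -> 120
FD 1: (6,0) -> (5.5,0.866) [heading=120, draw]
LT 60: heading 120 -> 180
LT 191: heading 180 -> 11
RT 30: heading 11 -> 341
LT 150: heading 341 -> 131
FD 3: (5.5,0.866) -> (3.532,3.13) [heading=131, draw]
FD 18: (3.532,3.13) -> (-8.277,16.715) [heading=131, draw]
FD 10: (-8.277,16.715) -> (-14.838,24.262) [heading=131, draw]
FD 7: (-14.838,24.262) -> (-19.43,29.545) [heading=131, draw]
Final: pos=(-19.43,29.545), heading=131, 8 segment(s) drawn

Start position: (0, 0)
Final position: (-19.43, 29.545)
Distance = 35.362; >= 1e-6 -> NOT closed

Answer: no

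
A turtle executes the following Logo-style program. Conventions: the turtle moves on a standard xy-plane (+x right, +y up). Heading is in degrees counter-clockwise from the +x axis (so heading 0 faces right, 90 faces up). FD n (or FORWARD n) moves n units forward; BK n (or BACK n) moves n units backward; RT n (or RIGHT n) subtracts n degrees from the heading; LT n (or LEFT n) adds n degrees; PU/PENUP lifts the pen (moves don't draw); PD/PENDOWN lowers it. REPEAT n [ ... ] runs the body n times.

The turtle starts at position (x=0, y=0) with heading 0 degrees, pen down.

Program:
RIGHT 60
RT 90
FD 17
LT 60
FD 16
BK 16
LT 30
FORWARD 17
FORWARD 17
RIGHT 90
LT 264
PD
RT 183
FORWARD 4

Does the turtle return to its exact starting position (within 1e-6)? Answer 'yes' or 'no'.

Answer: no

Derivation:
Executing turtle program step by step:
Start: pos=(0,0), heading=0, pen down
RT 60: heading 0 -> 300
RT 90: heading 300 -> 210
FD 17: (0,0) -> (-14.722,-8.5) [heading=210, draw]
LT 60: heading 210 -> 270
FD 16: (-14.722,-8.5) -> (-14.722,-24.5) [heading=270, draw]
BK 16: (-14.722,-24.5) -> (-14.722,-8.5) [heading=270, draw]
LT 30: heading 270 -> 300
FD 17: (-14.722,-8.5) -> (-6.222,-23.222) [heading=300, draw]
FD 17: (-6.222,-23.222) -> (2.278,-37.945) [heading=300, draw]
RT 90: heading 300 -> 210
LT 264: heading 210 -> 114
PD: pen down
RT 183: heading 114 -> 291
FD 4: (2.278,-37.945) -> (3.711,-41.679) [heading=291, draw]
Final: pos=(3.711,-41.679), heading=291, 6 segment(s) drawn

Start position: (0, 0)
Final position: (3.711, -41.679)
Distance = 41.844; >= 1e-6 -> NOT closed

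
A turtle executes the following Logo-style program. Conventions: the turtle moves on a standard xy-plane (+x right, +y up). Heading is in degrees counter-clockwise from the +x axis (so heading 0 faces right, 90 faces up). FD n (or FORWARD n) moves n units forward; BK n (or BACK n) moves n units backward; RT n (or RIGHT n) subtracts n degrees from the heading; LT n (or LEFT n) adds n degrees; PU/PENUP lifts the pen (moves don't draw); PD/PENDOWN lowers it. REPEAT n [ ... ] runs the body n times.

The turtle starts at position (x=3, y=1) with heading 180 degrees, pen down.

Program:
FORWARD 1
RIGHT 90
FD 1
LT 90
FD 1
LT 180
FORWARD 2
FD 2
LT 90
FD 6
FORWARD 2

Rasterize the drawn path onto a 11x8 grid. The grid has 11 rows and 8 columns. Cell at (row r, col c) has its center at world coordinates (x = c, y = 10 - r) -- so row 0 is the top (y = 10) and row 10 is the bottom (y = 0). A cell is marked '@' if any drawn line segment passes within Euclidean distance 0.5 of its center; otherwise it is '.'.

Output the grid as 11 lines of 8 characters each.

Answer: .....@..
.....@..
.....@..
.....@..
.....@..
.....@..
.....@..
.....@..
.@@@@@..
..@@....
........

Derivation:
Segment 0: (3,1) -> (2,1)
Segment 1: (2,1) -> (2,2)
Segment 2: (2,2) -> (1,2)
Segment 3: (1,2) -> (3,2)
Segment 4: (3,2) -> (5,2)
Segment 5: (5,2) -> (5,8)
Segment 6: (5,8) -> (5,10)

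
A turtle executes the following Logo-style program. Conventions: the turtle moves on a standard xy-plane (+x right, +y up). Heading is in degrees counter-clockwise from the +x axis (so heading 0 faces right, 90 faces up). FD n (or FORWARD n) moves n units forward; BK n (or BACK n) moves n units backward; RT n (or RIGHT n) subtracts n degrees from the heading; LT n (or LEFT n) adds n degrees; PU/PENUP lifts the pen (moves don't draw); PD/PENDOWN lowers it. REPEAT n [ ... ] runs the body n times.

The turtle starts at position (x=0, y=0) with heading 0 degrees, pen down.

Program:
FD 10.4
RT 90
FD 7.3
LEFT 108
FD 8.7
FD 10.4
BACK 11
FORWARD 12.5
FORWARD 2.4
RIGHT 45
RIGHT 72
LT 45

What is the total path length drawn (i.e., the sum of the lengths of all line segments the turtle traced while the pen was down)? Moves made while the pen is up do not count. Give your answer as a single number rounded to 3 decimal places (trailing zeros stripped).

Executing turtle program step by step:
Start: pos=(0,0), heading=0, pen down
FD 10.4: (0,0) -> (10.4,0) [heading=0, draw]
RT 90: heading 0 -> 270
FD 7.3: (10.4,0) -> (10.4,-7.3) [heading=270, draw]
LT 108: heading 270 -> 18
FD 8.7: (10.4,-7.3) -> (18.674,-4.612) [heading=18, draw]
FD 10.4: (18.674,-4.612) -> (28.565,-1.398) [heading=18, draw]
BK 11: (28.565,-1.398) -> (18.104,-4.797) [heading=18, draw]
FD 12.5: (18.104,-4.797) -> (29.992,-0.934) [heading=18, draw]
FD 2.4: (29.992,-0.934) -> (32.274,-0.193) [heading=18, draw]
RT 45: heading 18 -> 333
RT 72: heading 333 -> 261
LT 45: heading 261 -> 306
Final: pos=(32.274,-0.193), heading=306, 7 segment(s) drawn

Segment lengths:
  seg 1: (0,0) -> (10.4,0), length = 10.4
  seg 2: (10.4,0) -> (10.4,-7.3), length = 7.3
  seg 3: (10.4,-7.3) -> (18.674,-4.612), length = 8.7
  seg 4: (18.674,-4.612) -> (28.565,-1.398), length = 10.4
  seg 5: (28.565,-1.398) -> (18.104,-4.797), length = 11
  seg 6: (18.104,-4.797) -> (29.992,-0.934), length = 12.5
  seg 7: (29.992,-0.934) -> (32.274,-0.193), length = 2.4
Total = 62.7

Answer: 62.7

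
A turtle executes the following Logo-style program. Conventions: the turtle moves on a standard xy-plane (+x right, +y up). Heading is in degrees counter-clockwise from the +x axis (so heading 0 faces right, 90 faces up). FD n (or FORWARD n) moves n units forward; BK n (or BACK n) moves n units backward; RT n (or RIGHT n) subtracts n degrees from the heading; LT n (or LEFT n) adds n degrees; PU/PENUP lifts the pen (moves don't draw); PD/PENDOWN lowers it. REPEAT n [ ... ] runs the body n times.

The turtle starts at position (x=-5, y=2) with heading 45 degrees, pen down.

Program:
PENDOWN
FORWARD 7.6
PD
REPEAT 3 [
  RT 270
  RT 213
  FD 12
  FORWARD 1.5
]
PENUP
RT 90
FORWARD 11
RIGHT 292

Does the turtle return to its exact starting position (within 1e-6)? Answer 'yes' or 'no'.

Executing turtle program step by step:
Start: pos=(-5,2), heading=45, pen down
PD: pen down
FD 7.6: (-5,2) -> (0.374,7.374) [heading=45, draw]
PD: pen down
REPEAT 3 [
  -- iteration 1/3 --
  RT 270: heading 45 -> 135
  RT 213: heading 135 -> 282
  FD 12: (0.374,7.374) -> (2.869,-4.364) [heading=282, draw]
  FD 1.5: (2.869,-4.364) -> (3.181,-5.831) [heading=282, draw]
  -- iteration 2/3 --
  RT 270: heading 282 -> 12
  RT 213: heading 12 -> 159
  FD 12: (3.181,-5.831) -> (-8.022,-1.531) [heading=159, draw]
  FD 1.5: (-8.022,-1.531) -> (-9.423,-0.993) [heading=159, draw]
  -- iteration 3/3 --
  RT 270: heading 159 -> 249
  RT 213: heading 249 -> 36
  FD 12: (-9.423,-0.993) -> (0.286,6.06) [heading=36, draw]
  FD 1.5: (0.286,6.06) -> (1.499,6.942) [heading=36, draw]
]
PU: pen up
RT 90: heading 36 -> 306
FD 11: (1.499,6.942) -> (7.965,-1.957) [heading=306, move]
RT 292: heading 306 -> 14
Final: pos=(7.965,-1.957), heading=14, 7 segment(s) drawn

Start position: (-5, 2)
Final position: (7.965, -1.957)
Distance = 13.555; >= 1e-6 -> NOT closed

Answer: no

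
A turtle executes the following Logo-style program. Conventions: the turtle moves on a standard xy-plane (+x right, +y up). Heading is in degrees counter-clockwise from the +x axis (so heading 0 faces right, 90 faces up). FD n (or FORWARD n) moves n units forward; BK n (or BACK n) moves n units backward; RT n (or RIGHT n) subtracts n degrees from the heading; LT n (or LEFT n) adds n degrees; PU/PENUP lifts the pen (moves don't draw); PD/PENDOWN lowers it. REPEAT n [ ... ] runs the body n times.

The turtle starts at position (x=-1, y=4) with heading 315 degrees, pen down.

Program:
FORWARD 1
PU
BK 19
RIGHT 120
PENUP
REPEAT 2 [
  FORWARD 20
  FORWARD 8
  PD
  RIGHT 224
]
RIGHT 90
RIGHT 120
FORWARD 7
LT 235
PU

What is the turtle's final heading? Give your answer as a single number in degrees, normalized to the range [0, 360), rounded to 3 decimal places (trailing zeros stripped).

Executing turtle program step by step:
Start: pos=(-1,4), heading=315, pen down
FD 1: (-1,4) -> (-0.293,3.293) [heading=315, draw]
PU: pen up
BK 19: (-0.293,3.293) -> (-13.728,16.728) [heading=315, move]
RT 120: heading 315 -> 195
PU: pen up
REPEAT 2 [
  -- iteration 1/2 --
  FD 20: (-13.728,16.728) -> (-33.046,11.552) [heading=195, move]
  FD 8: (-33.046,11.552) -> (-40.774,9.481) [heading=195, move]
  PD: pen down
  RT 224: heading 195 -> 331
  -- iteration 2/2 --
  FD 20: (-40.774,9.481) -> (-23.281,-0.215) [heading=331, draw]
  FD 8: (-23.281,-0.215) -> (-16.284,-4.094) [heading=331, draw]
  PD: pen down
  RT 224: heading 331 -> 107
]
RT 90: heading 107 -> 17
RT 120: heading 17 -> 257
FD 7: (-16.284,-4.094) -> (-17.859,-10.914) [heading=257, draw]
LT 235: heading 257 -> 132
PU: pen up
Final: pos=(-17.859,-10.914), heading=132, 4 segment(s) drawn

Answer: 132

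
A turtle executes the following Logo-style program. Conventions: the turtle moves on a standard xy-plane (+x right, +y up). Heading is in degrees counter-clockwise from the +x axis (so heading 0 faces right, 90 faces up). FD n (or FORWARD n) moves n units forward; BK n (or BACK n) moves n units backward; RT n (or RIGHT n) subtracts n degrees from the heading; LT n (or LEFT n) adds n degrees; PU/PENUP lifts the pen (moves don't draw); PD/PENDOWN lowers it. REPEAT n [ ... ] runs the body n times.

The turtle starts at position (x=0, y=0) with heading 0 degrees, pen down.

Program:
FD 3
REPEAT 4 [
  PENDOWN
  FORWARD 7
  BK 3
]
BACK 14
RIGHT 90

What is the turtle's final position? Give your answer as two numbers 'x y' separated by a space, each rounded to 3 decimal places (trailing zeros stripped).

Executing turtle program step by step:
Start: pos=(0,0), heading=0, pen down
FD 3: (0,0) -> (3,0) [heading=0, draw]
REPEAT 4 [
  -- iteration 1/4 --
  PD: pen down
  FD 7: (3,0) -> (10,0) [heading=0, draw]
  BK 3: (10,0) -> (7,0) [heading=0, draw]
  -- iteration 2/4 --
  PD: pen down
  FD 7: (7,0) -> (14,0) [heading=0, draw]
  BK 3: (14,0) -> (11,0) [heading=0, draw]
  -- iteration 3/4 --
  PD: pen down
  FD 7: (11,0) -> (18,0) [heading=0, draw]
  BK 3: (18,0) -> (15,0) [heading=0, draw]
  -- iteration 4/4 --
  PD: pen down
  FD 7: (15,0) -> (22,0) [heading=0, draw]
  BK 3: (22,0) -> (19,0) [heading=0, draw]
]
BK 14: (19,0) -> (5,0) [heading=0, draw]
RT 90: heading 0 -> 270
Final: pos=(5,0), heading=270, 10 segment(s) drawn

Answer: 5 0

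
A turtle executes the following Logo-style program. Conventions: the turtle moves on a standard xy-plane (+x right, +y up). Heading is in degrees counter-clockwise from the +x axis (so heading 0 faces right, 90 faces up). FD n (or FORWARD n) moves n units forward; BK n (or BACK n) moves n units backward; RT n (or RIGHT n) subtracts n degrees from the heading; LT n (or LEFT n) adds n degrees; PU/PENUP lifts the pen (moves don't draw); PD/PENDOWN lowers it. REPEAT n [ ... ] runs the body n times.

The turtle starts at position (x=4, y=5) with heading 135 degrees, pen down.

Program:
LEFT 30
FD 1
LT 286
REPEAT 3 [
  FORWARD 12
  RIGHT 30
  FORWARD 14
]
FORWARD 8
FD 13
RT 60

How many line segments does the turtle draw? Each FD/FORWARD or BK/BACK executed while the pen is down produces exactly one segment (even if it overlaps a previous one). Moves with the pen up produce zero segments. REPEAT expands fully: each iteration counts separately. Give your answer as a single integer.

Answer: 9

Derivation:
Executing turtle program step by step:
Start: pos=(4,5), heading=135, pen down
LT 30: heading 135 -> 165
FD 1: (4,5) -> (3.034,5.259) [heading=165, draw]
LT 286: heading 165 -> 91
REPEAT 3 [
  -- iteration 1/3 --
  FD 12: (3.034,5.259) -> (2.825,17.257) [heading=91, draw]
  RT 30: heading 91 -> 61
  FD 14: (2.825,17.257) -> (9.612,29.502) [heading=61, draw]
  -- iteration 2/3 --
  FD 12: (9.612,29.502) -> (15.43,39.997) [heading=61, draw]
  RT 30: heading 61 -> 31
  FD 14: (15.43,39.997) -> (27.43,47.208) [heading=31, draw]
  -- iteration 3/3 --
  FD 12: (27.43,47.208) -> (37.716,53.388) [heading=31, draw]
  RT 30: heading 31 -> 1
  FD 14: (37.716,53.388) -> (51.714,53.632) [heading=1, draw]
]
FD 8: (51.714,53.632) -> (59.713,53.772) [heading=1, draw]
FD 13: (59.713,53.772) -> (72.711,53.999) [heading=1, draw]
RT 60: heading 1 -> 301
Final: pos=(72.711,53.999), heading=301, 9 segment(s) drawn
Segments drawn: 9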